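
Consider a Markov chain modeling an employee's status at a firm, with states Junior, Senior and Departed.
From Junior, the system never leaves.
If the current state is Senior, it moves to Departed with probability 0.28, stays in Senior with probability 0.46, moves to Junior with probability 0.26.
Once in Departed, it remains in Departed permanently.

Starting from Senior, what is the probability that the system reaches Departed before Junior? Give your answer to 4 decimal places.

Let h(s) be the probability of absorption at Departed starting from transient state s. Then h(Departed) = 1 and h(Junior) = 0. By first-step analysis:
h(Senior) = 0.26·0 + 0.46·h(Senior) + 0.28·1
Solving: h(Senior) = 0.5185.
Starting from Senior, the probability is 0.5185.

0.5185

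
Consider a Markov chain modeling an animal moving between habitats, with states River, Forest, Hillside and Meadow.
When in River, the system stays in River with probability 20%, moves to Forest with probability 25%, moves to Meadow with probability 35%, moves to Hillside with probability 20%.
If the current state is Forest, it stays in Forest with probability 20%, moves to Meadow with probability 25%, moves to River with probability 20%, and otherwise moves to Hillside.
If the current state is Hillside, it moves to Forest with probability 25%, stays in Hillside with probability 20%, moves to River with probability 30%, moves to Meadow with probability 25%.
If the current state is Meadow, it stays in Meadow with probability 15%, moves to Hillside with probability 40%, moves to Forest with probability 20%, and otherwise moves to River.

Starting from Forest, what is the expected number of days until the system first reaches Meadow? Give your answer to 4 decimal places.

3.6664

Let t(s) be the expected number of days to first reach Meadow from state s, with t(Meadow) = 0. Conditioning on the first day:
t(River) = 1 + 0.2·t(River) + 0.25·t(Forest) + 0.2·t(Hillside)
t(Forest) = 1 + 0.2·t(River) + 0.2·t(Forest) + 0.35·t(Hillside)
t(Hillside) = 1 + 0.3·t(River) + 0.25·t(Forest) + 0.2·t(Hillside)
Solving: t(River) = 3.3045, t(Forest) = 3.6664, t(Hillside) = 3.6349.
Expected days from Forest to Meadow: 3.6664.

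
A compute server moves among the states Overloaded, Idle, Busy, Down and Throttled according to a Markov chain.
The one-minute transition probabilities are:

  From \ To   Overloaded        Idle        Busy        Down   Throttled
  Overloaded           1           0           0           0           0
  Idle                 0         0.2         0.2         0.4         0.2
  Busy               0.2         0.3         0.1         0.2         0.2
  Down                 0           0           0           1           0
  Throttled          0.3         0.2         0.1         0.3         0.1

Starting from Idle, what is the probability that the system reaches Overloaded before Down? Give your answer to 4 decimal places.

0.2008

Let h(s) be the probability of absorption at Overloaded starting from transient state s. Then h(Overloaded) = 1 and h(Down) = 0. By first-step analysis:
h(Idle) = 0.2·h(Idle) + 0.2·h(Busy) + 0.4·0 + 0.2·h(Throttled)
h(Busy) = 0.2·1 + 0.3·h(Idle) + 0.1·h(Busy) + 0.2·0 + 0.2·h(Throttled)
h(Throttled) = 0.3·1 + 0.2·h(Idle) + 0.1·h(Busy) + 0.3·0 + 0.1·h(Throttled)
Solving: h(Idle) = 0.2008, h(Busy) = 0.3826, h(Throttled) = 0.4205.
Starting from Idle, the probability is 0.2008.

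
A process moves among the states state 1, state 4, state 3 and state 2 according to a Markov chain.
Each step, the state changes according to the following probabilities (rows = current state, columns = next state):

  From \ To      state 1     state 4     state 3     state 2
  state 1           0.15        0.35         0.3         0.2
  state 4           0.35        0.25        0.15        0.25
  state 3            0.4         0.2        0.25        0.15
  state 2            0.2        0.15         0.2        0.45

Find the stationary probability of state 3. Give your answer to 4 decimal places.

0.2261

Let the stationary distribution be π with π = πP and π_1 + π_2 + π_3 + π_4 = 1.
π_1 = 0.15·π_1 + 0.35·π_2 + 0.4·π_3 + 0.2·π_4
π_2 = 0.35·π_1 + 0.25·π_2 + 0.2·π_3 + 0.15·π_4
π_3 = 0.3·π_1 + 0.15·π_2 + 0.25·π_3 + 0.2·π_4
Solving with the normalization constraint gives π = (0.2677, 0.2387, 0.2261, 0.2675).
So the stationary probability of state 3 is 0.2261.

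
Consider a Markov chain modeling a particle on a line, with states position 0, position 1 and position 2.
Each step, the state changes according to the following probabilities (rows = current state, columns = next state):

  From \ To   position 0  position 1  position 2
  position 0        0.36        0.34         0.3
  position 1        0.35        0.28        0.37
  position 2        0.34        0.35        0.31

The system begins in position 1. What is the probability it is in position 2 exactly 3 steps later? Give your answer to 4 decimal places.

Propagate the distribution vector 3 steps from position 1.
After 0 steps: (0.0000, 1.0000, 0.0000)
After 1 step: (0.3500, 0.2800, 0.3700)
After 2 steps: (0.3498, 0.3269, 0.3233)
After 3 steps: (0.3503, 0.3236, 0.3261)
P(in position 2 after 3 steps) = 0.3261

0.3261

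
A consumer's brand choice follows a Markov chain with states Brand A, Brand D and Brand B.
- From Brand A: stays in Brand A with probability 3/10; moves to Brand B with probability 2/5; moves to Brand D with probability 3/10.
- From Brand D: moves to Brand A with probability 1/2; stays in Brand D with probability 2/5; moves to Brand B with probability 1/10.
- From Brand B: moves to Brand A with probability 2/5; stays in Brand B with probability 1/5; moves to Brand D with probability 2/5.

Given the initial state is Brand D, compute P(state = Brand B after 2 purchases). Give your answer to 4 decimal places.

0.2600

Sum over the intermediate state after 1 purchase:
P = P(Brand D→Brand A)·P(Brand A→Brand B) + P(Brand D→Brand D)·P(Brand D→Brand B) + P(Brand D→Brand B)·P(Brand B→Brand B)
  = 0.5×0.4 + 0.4×0.1 + 0.1×0.2
  = 0.2000 + 0.0400 + 0.0200 = 0.2600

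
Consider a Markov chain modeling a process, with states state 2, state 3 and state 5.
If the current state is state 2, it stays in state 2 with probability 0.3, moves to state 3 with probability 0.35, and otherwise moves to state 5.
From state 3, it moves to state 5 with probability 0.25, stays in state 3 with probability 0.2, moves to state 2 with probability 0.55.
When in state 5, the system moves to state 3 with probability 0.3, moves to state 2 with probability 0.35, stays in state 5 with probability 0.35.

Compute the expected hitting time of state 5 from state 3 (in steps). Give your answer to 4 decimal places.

Let t(s) be the expected number of steps to first reach state 5 from state s, with t(state 5) = 0. Conditioning on the first step:
t(state 2) = 1 + 0.3·t(state 2) + 0.35·t(state 3)
t(state 3) = 1 + 0.55·t(state 2) + 0.2·t(state 3)
Solving: t(state 2) = 3.1293, t(state 3) = 3.4014.
Expected steps from state 3 to state 5: 3.4014.

3.4014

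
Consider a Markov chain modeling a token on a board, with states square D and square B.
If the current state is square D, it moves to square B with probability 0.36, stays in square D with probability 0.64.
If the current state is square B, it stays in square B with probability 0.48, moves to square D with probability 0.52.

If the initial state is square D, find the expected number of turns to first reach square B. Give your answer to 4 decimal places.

2.7778

Let t(s) be the expected number of turns to first reach square B from state s, with t(square B) = 0. Conditioning on the first turn:
t(square D) = 1 + 0.64·t(square D)
Solving: t(square D) = 2.7778.
Expected turns from square D to square B: 2.7778.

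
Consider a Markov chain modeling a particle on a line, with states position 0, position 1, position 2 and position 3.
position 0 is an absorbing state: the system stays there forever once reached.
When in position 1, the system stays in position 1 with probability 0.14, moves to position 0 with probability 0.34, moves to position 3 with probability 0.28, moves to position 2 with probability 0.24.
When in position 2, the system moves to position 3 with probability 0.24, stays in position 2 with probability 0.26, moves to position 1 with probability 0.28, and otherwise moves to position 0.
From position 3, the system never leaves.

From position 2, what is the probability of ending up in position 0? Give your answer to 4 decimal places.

0.4996

Let h(s) be the probability of absorption at position 0 starting from transient state s. Then h(position 0) = 1 and h(position 3) = 0. By first-step analysis:
h(position 1) = 0.34·1 + 0.14·h(position 1) + 0.24·h(position 2) + 0.28·0
h(position 2) = 0.22·1 + 0.28·h(position 1) + 0.26·h(position 2) + 0.24·0
Solving: h(position 1) = 0.5348, h(position 2) = 0.4996.
Starting from position 2, the probability is 0.4996.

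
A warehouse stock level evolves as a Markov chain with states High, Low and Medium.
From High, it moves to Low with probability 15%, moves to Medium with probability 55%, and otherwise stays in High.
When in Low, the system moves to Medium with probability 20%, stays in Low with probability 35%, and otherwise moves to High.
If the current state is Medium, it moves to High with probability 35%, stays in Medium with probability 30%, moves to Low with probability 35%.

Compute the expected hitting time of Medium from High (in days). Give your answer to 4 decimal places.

2.0645

Let t(s) be the expected number of days to first reach Medium from state s, with t(Medium) = 0. Conditioning on the first day:
t(High) = 1 + 0.3·t(High) + 0.15·t(Low)
t(Low) = 1 + 0.45·t(High) + 0.35·t(Low)
Solving: t(High) = 2.0645, t(Low) = 2.9677.
Expected days from High to Medium: 2.0645.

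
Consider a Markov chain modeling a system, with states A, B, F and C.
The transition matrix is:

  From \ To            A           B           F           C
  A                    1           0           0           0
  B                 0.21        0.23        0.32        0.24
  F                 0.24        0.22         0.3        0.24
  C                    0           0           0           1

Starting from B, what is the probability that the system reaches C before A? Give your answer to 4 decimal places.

Let h(s) be the probability of absorption at C starting from transient state s. Then h(C) = 1 and h(A) = 0. By first-step analysis:
h(B) = 0.21·0 + 0.23·h(B) + 0.32·h(F) + 0.24·1
h(F) = 0.24·0 + 0.22·h(B) + 0.3·h(F) + 0.24·1
Solving: h(B) = 0.5224, h(F) = 0.5070.
Starting from B, the probability is 0.5224.

0.5224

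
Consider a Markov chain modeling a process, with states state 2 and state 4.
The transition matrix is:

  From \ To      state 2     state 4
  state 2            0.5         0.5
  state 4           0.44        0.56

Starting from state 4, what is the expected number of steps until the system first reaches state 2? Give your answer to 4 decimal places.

2.2727

Let t(s) be the expected number of steps to first reach state 2 from state s, with t(state 2) = 0. Conditioning on the first step:
t(state 4) = 1 + 0.56·t(state 4)
Solving: t(state 4) = 2.2727.
Expected steps from state 4 to state 2: 2.2727.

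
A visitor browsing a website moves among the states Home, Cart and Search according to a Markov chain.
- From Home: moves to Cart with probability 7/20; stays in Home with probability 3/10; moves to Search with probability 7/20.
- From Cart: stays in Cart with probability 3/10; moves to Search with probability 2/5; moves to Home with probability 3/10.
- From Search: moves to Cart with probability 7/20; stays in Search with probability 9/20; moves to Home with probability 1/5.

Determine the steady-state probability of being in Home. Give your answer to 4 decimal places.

Let the stationary distribution be π with π = πP and π_1 + π_2 + π_3 = 1.
π_1 = 0.3·π_1 + 0.3·π_2 + 0.2·π_3
π_2 = 0.35·π_1 + 0.3·π_2 + 0.35·π_3
Solving with the normalization constraint gives π = (0.2593, 0.3333, 0.4074).
So the stationary probability of Home is 0.2593.

0.2593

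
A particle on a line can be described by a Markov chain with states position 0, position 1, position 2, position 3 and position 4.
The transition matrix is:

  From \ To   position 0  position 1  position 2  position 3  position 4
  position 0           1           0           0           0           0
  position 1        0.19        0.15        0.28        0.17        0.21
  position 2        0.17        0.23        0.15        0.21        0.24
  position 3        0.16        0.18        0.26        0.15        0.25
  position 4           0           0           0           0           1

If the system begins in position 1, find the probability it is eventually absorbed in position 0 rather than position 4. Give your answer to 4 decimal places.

0.4449

Let h(s) be the probability of absorption at position 0 starting from transient state s. Then h(position 0) = 1 and h(position 4) = 0. By first-step analysis:
h(position 1) = 0.19·1 + 0.15·h(position 1) + 0.28·h(position 2) + 0.17·h(position 3) + 0.21·0
h(position 2) = 0.17·1 + 0.23·h(position 1) + 0.15·h(position 2) + 0.21·h(position 3) + 0.24·0
h(position 3) = 0.16·1 + 0.18·h(position 1) + 0.26·h(position 2) + 0.15·h(position 3) + 0.25·0
Solving: h(position 1) = 0.4449, h(position 2) = 0.4220, h(position 3) = 0.4115.
Starting from position 1, the probability is 0.4449.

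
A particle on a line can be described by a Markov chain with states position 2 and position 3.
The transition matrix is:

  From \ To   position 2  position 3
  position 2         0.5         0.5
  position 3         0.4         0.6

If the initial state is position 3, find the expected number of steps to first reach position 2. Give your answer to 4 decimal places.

Let t(s) be the expected number of steps to first reach position 2 from state s, with t(position 2) = 0. Conditioning on the first step:
t(position 3) = 1 + 0.6·t(position 3)
Solving: t(position 3) = 2.5000.
Expected steps from position 3 to position 2: 2.5000.

2.5000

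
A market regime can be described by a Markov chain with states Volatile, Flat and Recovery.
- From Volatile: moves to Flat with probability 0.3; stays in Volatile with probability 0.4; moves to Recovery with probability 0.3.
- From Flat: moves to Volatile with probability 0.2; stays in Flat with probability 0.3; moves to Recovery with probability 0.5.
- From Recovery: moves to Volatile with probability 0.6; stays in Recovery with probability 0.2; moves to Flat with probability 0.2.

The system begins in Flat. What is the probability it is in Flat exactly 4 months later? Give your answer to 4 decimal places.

Propagate the distribution vector 4 months from Flat.
After 0 months: (0.0000, 1.0000, 0.0000)
After 1 month: (0.2000, 0.3000, 0.5000)
After 2 months: (0.4400, 0.2500, 0.3100)
After 3 months: (0.4120, 0.2690, 0.3190)
After 4 months: (0.4100, 0.2681, 0.3219)
P(in Flat after 4 months) = 0.2681

0.2681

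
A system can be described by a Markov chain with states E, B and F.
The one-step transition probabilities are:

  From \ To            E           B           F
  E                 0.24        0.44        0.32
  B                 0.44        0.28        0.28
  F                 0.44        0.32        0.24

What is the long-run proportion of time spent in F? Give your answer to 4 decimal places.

Let the stationary distribution be π with π = πP and π_1 + π_2 + π_3 = 1.
π_1 = 0.24·π_1 + 0.44·π_2 + 0.44·π_3
π_2 = 0.44·π_1 + 0.28·π_2 + 0.32·π_3
Solving with the normalization constraint gives π = (0.3667, 0.3500, 0.2833).
So the stationary probability of F is 0.2833.

0.2833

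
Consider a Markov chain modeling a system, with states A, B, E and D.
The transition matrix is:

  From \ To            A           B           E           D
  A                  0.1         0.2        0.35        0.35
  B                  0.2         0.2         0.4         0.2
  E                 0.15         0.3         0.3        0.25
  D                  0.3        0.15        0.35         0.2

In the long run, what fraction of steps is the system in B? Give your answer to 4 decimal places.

Let the stationary distribution be π with π = πP and π_1 + π_2 + π_3 + π_4 = 1.
π_1 = 0.1·π_1 + 0.2·π_2 + 0.15·π_3 + 0.3·π_4
π_2 = 0.2·π_1 + 0.2·π_2 + 0.3·π_3 + 0.15·π_4
π_3 = 0.35·π_1 + 0.4·π_2 + 0.3·π_3 + 0.35·π_4
Solving with the normalization constraint gives π = (0.1885, 0.2221, 0.3439, 0.2455).
So the stationary probability of B is 0.2221.

0.2221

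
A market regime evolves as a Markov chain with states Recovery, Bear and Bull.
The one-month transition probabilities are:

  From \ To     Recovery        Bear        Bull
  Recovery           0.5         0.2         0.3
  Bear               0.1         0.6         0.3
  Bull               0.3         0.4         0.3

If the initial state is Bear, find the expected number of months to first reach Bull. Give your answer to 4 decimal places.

3.3333

Let t(s) be the expected number of months to first reach Bull from state s, with t(Bull) = 0. Conditioning on the first month:
t(Recovery) = 1 + 0.5·t(Recovery) + 0.2·t(Bear)
t(Bear) = 1 + 0.1·t(Recovery) + 0.6·t(Bear)
Solving: t(Recovery) = 3.3333, t(Bear) = 3.3333.
Expected months from Bear to Bull: 3.3333.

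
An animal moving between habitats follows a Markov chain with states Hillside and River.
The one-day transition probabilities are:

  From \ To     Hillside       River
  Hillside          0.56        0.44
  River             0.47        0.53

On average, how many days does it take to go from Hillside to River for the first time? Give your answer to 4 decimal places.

Let t(s) be the expected number of days to first reach River from state s, with t(River) = 0. Conditioning on the first day:
t(Hillside) = 1 + 0.56·t(Hillside)
Solving: t(Hillside) = 2.2727.
Expected days from Hillside to River: 2.2727.

2.2727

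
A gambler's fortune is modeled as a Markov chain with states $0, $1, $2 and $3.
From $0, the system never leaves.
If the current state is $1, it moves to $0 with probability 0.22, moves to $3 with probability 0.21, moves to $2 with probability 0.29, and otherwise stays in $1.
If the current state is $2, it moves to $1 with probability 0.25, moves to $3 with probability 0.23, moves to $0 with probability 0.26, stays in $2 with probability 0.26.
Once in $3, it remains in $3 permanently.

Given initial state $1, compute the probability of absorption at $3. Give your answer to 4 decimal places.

0.4825

Let h(s) be the probability of absorption at $3 starting from transient state s. Then h($3) = 1 and h($0) = 0. By first-step analysis:
h($1) = 0.22·0 + 0.28·h($1) + 0.29·h($2) + 0.21·1
h($2) = 0.26·0 + 0.25·h($1) + 0.26·h($2) + 0.23·1
Solving: h($1) = 0.4825, h($2) = 0.4738.
Starting from $1, the probability is 0.4825.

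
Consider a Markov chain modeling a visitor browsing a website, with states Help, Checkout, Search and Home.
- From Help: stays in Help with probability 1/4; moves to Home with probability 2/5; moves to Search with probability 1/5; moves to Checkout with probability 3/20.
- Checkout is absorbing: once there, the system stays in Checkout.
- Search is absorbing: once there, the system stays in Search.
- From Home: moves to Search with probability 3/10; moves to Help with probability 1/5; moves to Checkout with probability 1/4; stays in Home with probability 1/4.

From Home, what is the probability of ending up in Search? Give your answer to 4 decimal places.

0.5492

Let h(s) be the probability of absorption at Search starting from transient state s. Then h(Search) = 1 and h(Checkout) = 0. By first-step analysis:
h(Help) = 0.25·h(Help) + 0.15·0 + 0.2·1 + 0.4·h(Home)
h(Home) = 0.2·h(Help) + 0.25·0 + 0.3·1 + 0.25·h(Home)
Solving: h(Help) = 0.5596, h(Home) = 0.5492.
Starting from Home, the probability is 0.5492.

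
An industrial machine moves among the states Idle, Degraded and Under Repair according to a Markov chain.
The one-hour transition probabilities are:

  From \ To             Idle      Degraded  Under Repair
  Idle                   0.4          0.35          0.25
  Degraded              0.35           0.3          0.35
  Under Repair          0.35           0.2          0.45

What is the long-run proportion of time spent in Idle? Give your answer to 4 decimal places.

Let the stationary distribution be π with π = πP and π_1 + π_2 + π_3 = 1.
π_1 = 0.4·π_1 + 0.35·π_2 + 0.35·π_3
π_2 = 0.35·π_1 + 0.3·π_2 + 0.2·π_3
Solving with the normalization constraint gives π = (0.3684, 0.2836, 0.3480).
So the stationary probability of Idle is 0.3684.

0.3684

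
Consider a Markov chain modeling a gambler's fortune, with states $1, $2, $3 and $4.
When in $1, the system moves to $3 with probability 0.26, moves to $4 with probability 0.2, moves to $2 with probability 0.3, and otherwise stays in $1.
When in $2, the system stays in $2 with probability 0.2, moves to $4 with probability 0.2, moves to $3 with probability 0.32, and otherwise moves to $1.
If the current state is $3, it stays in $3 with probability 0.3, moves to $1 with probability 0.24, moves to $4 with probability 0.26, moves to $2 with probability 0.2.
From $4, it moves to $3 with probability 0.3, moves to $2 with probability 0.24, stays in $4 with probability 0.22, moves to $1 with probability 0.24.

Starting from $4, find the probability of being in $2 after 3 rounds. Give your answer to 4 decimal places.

0.2339

Propagate the distribution vector 3 rounds from $4.
After 0 rounds: (0.0000, 0.0000, 0.0000, 1.0000)
After 1 round: (0.2400, 0.2400, 0.3000, 0.2200)
After 2 rounds: (0.2496, 0.2328, 0.2952, 0.2224)
After 3 rounds: (0.2493, 0.2339, 0.2947, 0.2222)
P(in $2 after 3 rounds) = 0.2339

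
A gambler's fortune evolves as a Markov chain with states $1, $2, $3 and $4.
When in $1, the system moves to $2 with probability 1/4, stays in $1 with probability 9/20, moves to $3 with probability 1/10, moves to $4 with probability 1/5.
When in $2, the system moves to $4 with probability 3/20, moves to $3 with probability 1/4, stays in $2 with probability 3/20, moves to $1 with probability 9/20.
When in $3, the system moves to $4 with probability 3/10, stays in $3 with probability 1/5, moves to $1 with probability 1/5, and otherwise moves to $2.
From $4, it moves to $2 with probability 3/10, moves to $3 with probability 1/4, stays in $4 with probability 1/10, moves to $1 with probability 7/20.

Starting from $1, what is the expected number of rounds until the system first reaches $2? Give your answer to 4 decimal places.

3.7464

Let t(s) be the expected number of rounds to first reach $2 from state s, with t($2) = 0. Conditioning on the first round:
t($1) = 1 + 0.45·t($1) + 0.1·t($3) + 0.2·t($4)
t($3) = 1 + 0.2·t($1) + 0.2·t($3) + 0.3·t($4)
t($4) = 1 + 0.35·t($1) + 0.25·t($3) + 0.1·t($4)
Solving: t($1) = 3.7464, t($3) = 3.5159, t($4) = 3.5447.
Expected rounds from $1 to $2: 3.7464.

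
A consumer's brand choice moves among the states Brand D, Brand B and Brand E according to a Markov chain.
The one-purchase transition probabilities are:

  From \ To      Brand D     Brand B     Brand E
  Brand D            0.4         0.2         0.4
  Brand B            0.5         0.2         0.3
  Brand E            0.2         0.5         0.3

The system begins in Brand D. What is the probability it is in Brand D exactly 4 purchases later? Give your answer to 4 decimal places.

Propagate the distribution vector 4 purchases from Brand D.
After 0 purchases: (1.0000, 0.0000, 0.0000)
After 1 purchase: (0.4000, 0.2000, 0.4000)
After 2 purchases: (0.3400, 0.3200, 0.3400)
After 3 purchases: (0.3640, 0.3020, 0.3340)
After 4 purchases: (0.3634, 0.3002, 0.3364)
P(in Brand D after 4 purchases) = 0.3634

0.3634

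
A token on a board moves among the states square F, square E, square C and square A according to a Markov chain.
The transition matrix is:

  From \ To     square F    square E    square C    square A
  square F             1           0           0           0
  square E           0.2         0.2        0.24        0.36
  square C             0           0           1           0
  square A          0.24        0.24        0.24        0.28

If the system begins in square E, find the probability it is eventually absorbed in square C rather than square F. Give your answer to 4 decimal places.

Let h(s) be the probability of absorption at square C starting from transient state s. Then h(square C) = 1 and h(square F) = 0. By first-step analysis:
h(square E) = 0.2·0 + 0.2·h(square E) + 0.24·1 + 0.36·h(square A)
h(square A) = 0.24·0 + 0.24·h(square E) + 0.24·1 + 0.28·h(square A)
Solving: h(square E) = 0.5294, h(square A) = 0.5098.
Starting from square E, the probability is 0.5294.

0.5294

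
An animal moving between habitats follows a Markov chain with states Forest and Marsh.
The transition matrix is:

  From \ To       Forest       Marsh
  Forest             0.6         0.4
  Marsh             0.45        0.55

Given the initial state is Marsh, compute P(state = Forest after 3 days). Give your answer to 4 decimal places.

0.5276

Propagate the distribution vector 3 days from Marsh.
After 0 days: (0.0000, 1.0000)
After 1 day: (0.4500, 0.5500)
After 2 days: (0.5175, 0.4825)
After 3 days: (0.5276, 0.4724)
P(in Forest after 3 days) = 0.5276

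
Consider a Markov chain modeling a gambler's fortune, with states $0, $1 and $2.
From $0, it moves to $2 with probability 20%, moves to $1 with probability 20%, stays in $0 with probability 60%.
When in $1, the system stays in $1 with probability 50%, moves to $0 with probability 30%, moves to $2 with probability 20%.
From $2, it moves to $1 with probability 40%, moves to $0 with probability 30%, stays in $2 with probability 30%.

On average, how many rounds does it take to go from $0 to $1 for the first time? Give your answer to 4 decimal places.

Let t(s) be the expected number of rounds to first reach $1 from state s, with t($1) = 0. Conditioning on the first round:
t($0) = 1 + 0.6·t($0) + 0.2·t($2)
t($2) = 1 + 0.3·t($0) + 0.3·t($2)
Solving: t($0) = 4.0909, t($2) = 3.1818.
Expected rounds from $0 to $1: 4.0909.

4.0909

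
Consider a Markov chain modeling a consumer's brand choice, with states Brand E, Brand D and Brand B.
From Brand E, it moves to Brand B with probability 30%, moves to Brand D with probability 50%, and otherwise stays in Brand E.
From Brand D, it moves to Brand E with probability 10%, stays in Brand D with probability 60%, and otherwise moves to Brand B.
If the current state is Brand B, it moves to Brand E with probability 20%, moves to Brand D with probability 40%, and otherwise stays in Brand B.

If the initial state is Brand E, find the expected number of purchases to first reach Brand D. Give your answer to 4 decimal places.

2.1429

Let t(s) be the expected number of purchases to first reach Brand D from state s, with t(Brand D) = 0. Conditioning on the first purchase:
t(Brand E) = 1 + 0.2·t(Brand E) + 0.3·t(Brand B)
t(Brand B) = 1 + 0.2·t(Brand E) + 0.4·t(Brand B)
Solving: t(Brand E) = 2.1429, t(Brand B) = 2.3810.
Expected purchases from Brand E to Brand D: 2.1429.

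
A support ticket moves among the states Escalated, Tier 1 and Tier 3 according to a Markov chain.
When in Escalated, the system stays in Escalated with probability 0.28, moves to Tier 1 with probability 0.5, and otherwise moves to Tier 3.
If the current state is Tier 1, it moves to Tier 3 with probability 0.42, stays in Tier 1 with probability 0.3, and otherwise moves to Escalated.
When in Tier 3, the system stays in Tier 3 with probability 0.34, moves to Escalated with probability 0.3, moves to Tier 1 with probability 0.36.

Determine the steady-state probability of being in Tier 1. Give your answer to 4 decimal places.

Let the stationary distribution be π with π = πP and π_1 + π_2 + π_3 = 1.
π_1 = 0.28·π_1 + 0.28·π_2 + 0.3·π_3
π_2 = 0.5·π_1 + 0.3·π_2 + 0.36·π_3
Solving with the normalization constraint gives π = (0.2867, 0.3775, 0.3358).
So the stationary probability of Tier 1 is 0.3775.

0.3775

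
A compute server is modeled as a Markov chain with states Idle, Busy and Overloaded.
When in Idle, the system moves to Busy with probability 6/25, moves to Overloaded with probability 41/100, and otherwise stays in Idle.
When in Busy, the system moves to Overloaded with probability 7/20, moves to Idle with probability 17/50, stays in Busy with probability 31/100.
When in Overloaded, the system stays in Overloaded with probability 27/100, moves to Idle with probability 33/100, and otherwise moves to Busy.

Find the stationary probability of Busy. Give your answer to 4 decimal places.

0.3171

Let the stationary distribution be π with π = πP and π_1 + π_2 + π_3 = 1.
π_1 = 0.35·π_1 + 0.34·π_2 + 0.33·π_3
π_2 = 0.24·π_1 + 0.31·π_2 + 0.4·π_3
Solving with the normalization constraint gives π = (0.3400, 0.3171, 0.3430).
So the stationary probability of Busy is 0.3171.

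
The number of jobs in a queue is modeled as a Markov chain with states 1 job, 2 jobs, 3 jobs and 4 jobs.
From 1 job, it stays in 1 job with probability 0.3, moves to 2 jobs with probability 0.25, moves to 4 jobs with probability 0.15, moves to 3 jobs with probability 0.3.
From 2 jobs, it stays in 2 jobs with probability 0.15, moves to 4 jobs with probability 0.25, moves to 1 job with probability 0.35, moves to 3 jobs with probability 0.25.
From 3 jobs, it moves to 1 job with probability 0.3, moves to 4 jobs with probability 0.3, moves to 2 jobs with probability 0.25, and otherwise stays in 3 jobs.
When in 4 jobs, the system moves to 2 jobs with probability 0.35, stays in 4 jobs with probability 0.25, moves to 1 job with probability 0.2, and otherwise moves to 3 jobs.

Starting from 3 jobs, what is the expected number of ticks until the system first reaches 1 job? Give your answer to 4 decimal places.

Let t(s) be the expected number of ticks to first reach 1 job from state s, with t(1 job) = 0. Conditioning on the first tick:
t(2 jobs) = 1 + 0.15·t(2 jobs) + 0.25·t(3 jobs) + 0.25·t(4 jobs)
t(3 jobs) = 1 + 0.25·t(2 jobs) + 0.15·t(3 jobs) + 0.3·t(4 jobs)
t(4 jobs) = 1 + 0.35·t(2 jobs) + 0.2·t(3 jobs) + 0.25·t(4 jobs)
Solving: t(2 jobs) = 3.3321, t(3 jobs) = 3.5059, t(4 jobs) = 3.8232.
Expected ticks from 3 jobs to 1 job: 3.5059.

3.5059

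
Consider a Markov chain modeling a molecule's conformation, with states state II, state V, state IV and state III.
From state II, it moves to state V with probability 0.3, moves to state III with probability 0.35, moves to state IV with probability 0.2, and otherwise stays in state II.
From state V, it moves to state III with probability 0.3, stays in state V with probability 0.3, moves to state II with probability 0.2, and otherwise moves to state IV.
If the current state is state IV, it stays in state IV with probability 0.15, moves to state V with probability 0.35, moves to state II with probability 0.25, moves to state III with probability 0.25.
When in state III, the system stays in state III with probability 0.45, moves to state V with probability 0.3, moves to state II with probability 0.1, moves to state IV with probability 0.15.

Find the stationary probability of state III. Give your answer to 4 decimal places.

Let the stationary distribution be π with π = πP and π_1 + π_2 + π_3 + π_4 = 1.
π_1 = 0.15·π_1 + 0.2·π_2 + 0.25·π_3 + 0.1·π_4
π_2 = 0.3·π_1 + 0.3·π_2 + 0.35·π_3 + 0.3·π_4
π_3 = 0.2·π_1 + 0.2·π_2 + 0.15·π_3 + 0.15·π_4
Solving with the normalization constraint gives π = (0.1652, 0.3087, 0.1737, 0.3524).
So the stationary probability of state III is 0.3524.

0.3524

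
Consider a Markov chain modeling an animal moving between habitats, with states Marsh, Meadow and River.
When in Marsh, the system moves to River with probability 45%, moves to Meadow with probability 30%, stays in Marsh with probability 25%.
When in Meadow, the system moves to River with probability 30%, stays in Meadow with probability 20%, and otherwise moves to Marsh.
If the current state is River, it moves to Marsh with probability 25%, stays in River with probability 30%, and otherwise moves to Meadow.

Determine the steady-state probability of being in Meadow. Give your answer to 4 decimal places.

0.3204

Let the stationary distribution be π with π = πP and π_1 + π_2 + π_3 = 1.
π_1 = 0.25·π_1 + 0.5·π_2 + 0.25·π_3
π_2 = 0.3·π_1 + 0.2·π_2 + 0.45·π_3
Solving with the normalization constraint gives π = (0.3301, 0.3204, 0.3495).
So the stationary probability of Meadow is 0.3204.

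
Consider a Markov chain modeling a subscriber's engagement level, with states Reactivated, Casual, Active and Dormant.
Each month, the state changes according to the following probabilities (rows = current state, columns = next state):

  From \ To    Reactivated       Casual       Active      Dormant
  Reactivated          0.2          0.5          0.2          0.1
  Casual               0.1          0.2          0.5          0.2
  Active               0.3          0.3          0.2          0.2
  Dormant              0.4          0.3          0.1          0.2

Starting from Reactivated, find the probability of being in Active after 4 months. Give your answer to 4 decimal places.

0.2746

Propagate the distribution vector 4 months from Reactivated.
After 0 months: (1.0000, 0.0000, 0.0000, 0.0000)
After 1 month: (0.2000, 0.5000, 0.2000, 0.1000)
After 2 months: (0.1900, 0.2900, 0.3400, 0.1800)
After 3 months: (0.2410, 0.3090, 0.2690, 0.1810)
After 4 months: (0.2322, 0.3173, 0.2746, 0.1759)
P(in Active after 4 months) = 0.2746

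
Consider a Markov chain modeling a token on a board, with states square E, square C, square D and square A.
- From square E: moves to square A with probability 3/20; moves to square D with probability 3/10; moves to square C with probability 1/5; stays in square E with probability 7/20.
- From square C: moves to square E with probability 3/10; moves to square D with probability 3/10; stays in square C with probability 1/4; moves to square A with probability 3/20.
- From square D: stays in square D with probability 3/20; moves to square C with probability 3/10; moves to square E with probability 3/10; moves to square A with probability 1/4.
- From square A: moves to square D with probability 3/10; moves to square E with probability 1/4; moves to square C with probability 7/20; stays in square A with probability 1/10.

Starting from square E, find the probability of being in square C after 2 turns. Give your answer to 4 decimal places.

0.2625

Propagate the distribution vector 2 turns from square E.
After 0 turns: (1.0000, 0.0000, 0.0000, 0.0000)
After 1 turn: (0.3500, 0.2000, 0.3000, 0.1500)
After 2 turns: (0.3100, 0.2625, 0.2550, 0.1725)
P(in square C after 2 turns) = 0.2625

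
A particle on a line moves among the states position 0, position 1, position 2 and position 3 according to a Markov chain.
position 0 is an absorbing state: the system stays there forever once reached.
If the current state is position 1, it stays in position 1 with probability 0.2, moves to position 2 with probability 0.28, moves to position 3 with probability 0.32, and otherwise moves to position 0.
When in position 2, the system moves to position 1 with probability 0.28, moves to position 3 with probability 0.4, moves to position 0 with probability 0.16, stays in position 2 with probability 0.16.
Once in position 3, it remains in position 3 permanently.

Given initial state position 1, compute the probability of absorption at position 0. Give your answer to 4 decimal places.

Let h(s) be the probability of absorption at position 0 starting from transient state s. Then h(position 0) = 1 and h(position 3) = 0. By first-step analysis:
h(position 1) = 0.2·1 + 0.2·h(position 1) + 0.28·h(position 2) + 0.32·0
h(position 2) = 0.16·1 + 0.28·h(position 1) + 0.16·h(position 2) + 0.4·0
Solving: h(position 1) = 0.3585, h(position 2) = 0.3100.
Starting from position 1, the probability is 0.3585.

0.3585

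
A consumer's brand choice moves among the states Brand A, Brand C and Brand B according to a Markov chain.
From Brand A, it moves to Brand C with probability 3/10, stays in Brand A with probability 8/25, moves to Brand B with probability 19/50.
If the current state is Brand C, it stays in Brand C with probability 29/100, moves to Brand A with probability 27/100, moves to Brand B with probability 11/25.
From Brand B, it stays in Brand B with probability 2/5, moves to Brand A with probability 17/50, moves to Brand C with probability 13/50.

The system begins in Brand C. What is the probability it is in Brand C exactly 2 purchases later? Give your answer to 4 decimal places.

Sum over the intermediate state after 1 purchase:
P = P(Brand C→Brand A)·P(Brand A→Brand C) + P(Brand C→Brand C)·P(Brand C→Brand C) + P(Brand C→Brand B)·P(Brand B→Brand C)
  = 0.27×0.3 + 0.29×0.29 + 0.44×0.26
  = 0.0810 + 0.0841 + 0.1144 = 0.2795

0.2795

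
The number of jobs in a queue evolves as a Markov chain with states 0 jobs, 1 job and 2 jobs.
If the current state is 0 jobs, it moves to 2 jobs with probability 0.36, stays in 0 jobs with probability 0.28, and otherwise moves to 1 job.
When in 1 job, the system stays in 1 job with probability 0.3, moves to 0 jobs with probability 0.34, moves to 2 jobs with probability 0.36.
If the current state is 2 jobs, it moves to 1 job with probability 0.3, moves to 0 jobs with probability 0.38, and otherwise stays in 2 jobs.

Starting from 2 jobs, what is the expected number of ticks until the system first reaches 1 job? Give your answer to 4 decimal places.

3.1179

Let t(s) be the expected number of ticks to first reach 1 job from state s, with t(1 job) = 0. Conditioning on the first tick:
t(0 jobs) = 1 + 0.28·t(0 jobs) + 0.36·t(2 jobs)
t(2 jobs) = 1 + 0.38·t(0 jobs) + 0.32·t(2 jobs)
Solving: t(0 jobs) = 2.9478, t(2 jobs) = 3.1179.
Expected ticks from 2 jobs to 1 job: 3.1179.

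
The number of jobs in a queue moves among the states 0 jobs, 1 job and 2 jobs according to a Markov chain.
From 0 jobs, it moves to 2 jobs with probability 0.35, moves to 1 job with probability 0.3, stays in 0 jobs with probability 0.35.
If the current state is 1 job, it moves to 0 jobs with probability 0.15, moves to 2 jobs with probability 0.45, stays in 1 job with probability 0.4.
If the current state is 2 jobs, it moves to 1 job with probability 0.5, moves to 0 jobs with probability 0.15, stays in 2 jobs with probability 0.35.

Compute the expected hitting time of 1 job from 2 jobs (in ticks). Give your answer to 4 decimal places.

Let t(s) be the expected number of ticks to first reach 1 job from state s, with t(1 job) = 0. Conditioning on the first tick:
t(0 jobs) = 1 + 0.35·t(0 jobs) + 0.35·t(2 jobs)
t(2 jobs) = 1 + 0.15·t(0 jobs) + 0.35·t(2 jobs)
Solving: t(0 jobs) = 2.7027, t(2 jobs) = 2.1622.
Expected ticks from 2 jobs to 1 job: 2.1622.

2.1622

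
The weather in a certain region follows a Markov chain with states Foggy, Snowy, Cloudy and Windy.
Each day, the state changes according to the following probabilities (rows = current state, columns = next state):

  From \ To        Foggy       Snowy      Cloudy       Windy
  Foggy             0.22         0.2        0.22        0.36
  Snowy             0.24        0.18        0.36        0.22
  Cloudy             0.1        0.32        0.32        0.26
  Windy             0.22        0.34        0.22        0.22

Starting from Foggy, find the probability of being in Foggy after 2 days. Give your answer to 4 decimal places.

0.1976

Propagate the distribution vector 2 days from Foggy.
After 0 days: (1.0000, 0.0000, 0.0000, 0.0000)
After 1 day: (0.2200, 0.2000, 0.2200, 0.3600)
After 2 days: (0.1976, 0.2728, 0.2700, 0.2596)
P(in Foggy after 2 days) = 0.1976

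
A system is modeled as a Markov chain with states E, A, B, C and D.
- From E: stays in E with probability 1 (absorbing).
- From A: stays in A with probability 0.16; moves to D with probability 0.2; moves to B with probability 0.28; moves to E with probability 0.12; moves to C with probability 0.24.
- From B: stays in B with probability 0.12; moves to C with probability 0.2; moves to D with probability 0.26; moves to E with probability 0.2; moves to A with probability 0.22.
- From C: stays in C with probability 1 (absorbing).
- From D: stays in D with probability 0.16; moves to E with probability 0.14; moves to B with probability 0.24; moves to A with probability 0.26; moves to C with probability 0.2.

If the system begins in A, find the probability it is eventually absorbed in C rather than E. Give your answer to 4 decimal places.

0.6089

Let h(s) be the probability of absorption at C starting from transient state s. Then h(C) = 1 and h(E) = 0. By first-step analysis:
h(A) = 0.12·0 + 0.16·h(A) + 0.28·h(B) + 0.24·1 + 0.2·h(D)
h(B) = 0.2·0 + 0.22·h(A) + 0.12·h(B) + 0.2·1 + 0.26·h(D)
h(D) = 0.14·0 + 0.26·h(A) + 0.24·h(B) + 0.2·1 + 0.16·h(D)
Solving: h(A) = 0.6089, h(B) = 0.5521, h(D) = 0.5843.
Starting from A, the probability is 0.6089.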